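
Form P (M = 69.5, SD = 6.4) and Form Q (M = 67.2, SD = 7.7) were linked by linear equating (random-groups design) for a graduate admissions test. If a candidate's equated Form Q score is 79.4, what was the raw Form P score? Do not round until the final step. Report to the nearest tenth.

79.6

Invert y = (SD_Y/SD_X)(x − M_X) + M_Y:
x = (SD_X/SD_Y)(y − M_Y) + M_X = (6.4/7.7)(79.4 − 67.2) + 69.5
x = 0.831169 × 12.200 + 69.5 = 79.6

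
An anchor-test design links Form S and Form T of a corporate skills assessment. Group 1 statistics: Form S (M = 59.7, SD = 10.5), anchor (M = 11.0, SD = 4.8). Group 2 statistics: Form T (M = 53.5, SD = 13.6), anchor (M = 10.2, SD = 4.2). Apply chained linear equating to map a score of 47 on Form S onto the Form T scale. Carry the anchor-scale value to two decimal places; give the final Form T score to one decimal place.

37.3

Form S → anchor (Group 1): v = (4.8/10.5)(47 − 59.7) + 11.0 = 5.19
anchor → Form T (Group 2): y = (13.6/4.2)(5.19 − 10.2) + 53.5 = 37.3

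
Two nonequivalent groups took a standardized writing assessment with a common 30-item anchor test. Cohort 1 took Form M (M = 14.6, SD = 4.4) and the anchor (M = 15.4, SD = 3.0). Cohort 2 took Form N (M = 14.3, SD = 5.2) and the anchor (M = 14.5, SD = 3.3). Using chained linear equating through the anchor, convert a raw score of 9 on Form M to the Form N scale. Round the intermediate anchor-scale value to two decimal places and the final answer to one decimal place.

Form M → anchor (Cohort 1): v = (3.0/4.4)(9 − 14.6) + 15.4 = 11.58
anchor → Form N (Cohort 2): y = (5.2/3.3)(11.58 − 14.5) + 14.3 = 9.7

9.7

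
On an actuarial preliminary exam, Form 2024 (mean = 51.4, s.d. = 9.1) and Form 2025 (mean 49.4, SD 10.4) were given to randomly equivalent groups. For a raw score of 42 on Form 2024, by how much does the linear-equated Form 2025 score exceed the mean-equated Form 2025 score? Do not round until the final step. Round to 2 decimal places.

Mean-equated: 42 + (49.4 − 51.4) = 40.00
Linear-equated: (10.4/9.1)(42 − 51.4) + 49.4 = 38.657
Difference = 38.657 − 40.00 = -1.34

-1.34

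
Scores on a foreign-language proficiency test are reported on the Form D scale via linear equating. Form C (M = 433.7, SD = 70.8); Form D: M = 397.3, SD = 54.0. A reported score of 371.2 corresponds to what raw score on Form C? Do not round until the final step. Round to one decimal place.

Invert y = (SD_Y/SD_X)(x − M_X) + M_Y:
x = (SD_X/SD_Y)(y − M_Y) + M_X = (70.8/54.0)(371.2 − 397.3) + 433.7
x = 1.311111 × -26.100 + 433.7 = 399.5

399.5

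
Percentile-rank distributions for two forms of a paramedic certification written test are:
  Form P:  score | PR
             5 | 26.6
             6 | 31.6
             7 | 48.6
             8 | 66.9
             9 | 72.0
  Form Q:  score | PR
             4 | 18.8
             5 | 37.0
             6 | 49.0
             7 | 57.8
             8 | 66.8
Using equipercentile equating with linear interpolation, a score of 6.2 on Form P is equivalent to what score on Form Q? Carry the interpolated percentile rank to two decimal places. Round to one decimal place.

PR of 6.2 on Form P: 31.6 + (6.2 − 6)/(7 − 6) × (48.6 − 31.6) = 35.00
On Form Q, PR 35.00 falls between score 4 (PR 18.8) and 5 (PR 37.0).
Interpolate: 4 + (35.00 − 18.8)/(37.0 − 18.8) × (5 − 4) = 4.9

4.9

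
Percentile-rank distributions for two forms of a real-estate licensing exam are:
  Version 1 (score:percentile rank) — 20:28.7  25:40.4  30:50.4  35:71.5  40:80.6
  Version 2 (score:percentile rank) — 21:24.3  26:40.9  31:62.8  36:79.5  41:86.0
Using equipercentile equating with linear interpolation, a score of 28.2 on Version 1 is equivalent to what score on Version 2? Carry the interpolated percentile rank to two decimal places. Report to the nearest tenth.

27.3

PR of 28.2 on Version 1: 40.4 + (28.2 − 25)/(30 − 25) × (50.4 − 40.4) = 46.80
On Version 2, PR 46.80 falls between score 26 (PR 40.9) and 31 (PR 62.8).
Interpolate: 26 + (46.80 − 40.9)/(62.8 − 40.9) × (31 − 26) = 27.3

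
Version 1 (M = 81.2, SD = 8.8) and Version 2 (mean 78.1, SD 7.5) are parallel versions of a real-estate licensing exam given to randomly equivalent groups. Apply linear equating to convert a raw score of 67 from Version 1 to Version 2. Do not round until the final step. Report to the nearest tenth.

66.0

Linear equating: y = (SD_Y/SD_X)(x − M_X) + M_Y
y = (7.5/8.8)(67 − 81.2) + 78.1
y = 0.852273 × -14.2 + 78.1 = -12.1023 + 78.1 = 66.0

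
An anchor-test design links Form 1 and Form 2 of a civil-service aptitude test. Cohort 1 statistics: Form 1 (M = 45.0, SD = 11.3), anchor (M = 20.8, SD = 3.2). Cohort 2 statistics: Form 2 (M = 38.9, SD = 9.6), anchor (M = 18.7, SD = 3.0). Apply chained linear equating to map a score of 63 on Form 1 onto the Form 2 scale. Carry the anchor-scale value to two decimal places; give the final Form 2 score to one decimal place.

61.9

Form 1 → anchor (Cohort 1): v = (3.2/11.3)(63 − 45.0) + 20.8 = 25.90
anchor → Form 2 (Cohort 2): y = (9.6/3.0)(25.90 − 18.7) + 38.9 = 61.9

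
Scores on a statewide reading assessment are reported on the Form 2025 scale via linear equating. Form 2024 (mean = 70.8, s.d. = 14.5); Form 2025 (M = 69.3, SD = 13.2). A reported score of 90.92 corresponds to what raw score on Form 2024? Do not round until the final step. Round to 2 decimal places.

94.55

Invert y = (SD_Y/SD_X)(x − M_X) + M_Y:
x = (SD_X/SD_Y)(y − M_Y) + M_X = (14.5/13.2)(90.92 − 69.3) + 70.8
x = 1.098485 × 21.620 + 70.8 = 94.55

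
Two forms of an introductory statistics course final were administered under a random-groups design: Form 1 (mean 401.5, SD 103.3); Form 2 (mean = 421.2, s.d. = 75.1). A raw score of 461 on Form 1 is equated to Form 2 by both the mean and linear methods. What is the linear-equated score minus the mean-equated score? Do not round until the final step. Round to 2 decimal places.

Mean-equated: 461 + (421.2 − 401.5) = 480.70
Linear-equated: (75.1/103.3)(461 − 401.5) + 421.2 = 464.457
Difference = 464.457 − 480.70 = -16.24

-16.24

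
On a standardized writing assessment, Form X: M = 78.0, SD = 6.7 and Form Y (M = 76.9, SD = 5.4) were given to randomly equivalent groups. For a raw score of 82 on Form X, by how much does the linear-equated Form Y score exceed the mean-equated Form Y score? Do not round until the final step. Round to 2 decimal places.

Mean-equated: 82 + (76.9 − 78.0) = 80.90
Linear-equated: (5.4/6.7)(82 − 78.0) + 76.9 = 80.124
Difference = 80.124 − 80.90 = -0.78

-0.78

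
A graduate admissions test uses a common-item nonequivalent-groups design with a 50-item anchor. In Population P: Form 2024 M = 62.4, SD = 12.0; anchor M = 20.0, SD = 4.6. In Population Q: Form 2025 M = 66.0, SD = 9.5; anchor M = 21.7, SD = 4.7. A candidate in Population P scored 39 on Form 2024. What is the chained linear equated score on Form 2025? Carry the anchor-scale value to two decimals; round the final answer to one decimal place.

44.4

Form 2024 → anchor (Population P): v = (4.6/12.0)(39 − 62.4) + 20.0 = 11.03
anchor → Form 2025 (Population Q): y = (9.5/4.7)(11.03 − 21.7) + 66.0 = 44.4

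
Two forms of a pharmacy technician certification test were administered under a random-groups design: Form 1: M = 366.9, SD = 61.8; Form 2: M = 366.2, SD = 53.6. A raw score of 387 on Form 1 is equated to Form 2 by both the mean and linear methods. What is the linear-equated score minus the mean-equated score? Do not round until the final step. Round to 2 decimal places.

Mean-equated: 387 + (366.2 − 366.9) = 386.30
Linear-equated: (53.6/61.8)(387 − 366.9) + 366.2 = 383.633
Difference = 383.633 − 386.30 = -2.67

-2.67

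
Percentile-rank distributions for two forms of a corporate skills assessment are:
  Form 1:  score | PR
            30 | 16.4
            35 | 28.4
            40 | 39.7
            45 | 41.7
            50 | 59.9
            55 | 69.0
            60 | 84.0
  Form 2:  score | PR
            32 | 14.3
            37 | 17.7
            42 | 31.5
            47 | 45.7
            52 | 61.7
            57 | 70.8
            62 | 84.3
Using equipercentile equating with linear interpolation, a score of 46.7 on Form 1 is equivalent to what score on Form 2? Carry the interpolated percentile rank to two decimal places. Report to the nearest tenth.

PR of 46.7 on Form 1: 41.7 + (46.7 − 45)/(50 − 45) × (59.9 − 41.7) = 47.89
On Form 2, PR 47.89 falls between score 47 (PR 45.7) and 52 (PR 61.7).
Interpolate: 47 + (47.89 − 45.7)/(61.7 − 45.7) × (52 − 47) = 47.7

47.7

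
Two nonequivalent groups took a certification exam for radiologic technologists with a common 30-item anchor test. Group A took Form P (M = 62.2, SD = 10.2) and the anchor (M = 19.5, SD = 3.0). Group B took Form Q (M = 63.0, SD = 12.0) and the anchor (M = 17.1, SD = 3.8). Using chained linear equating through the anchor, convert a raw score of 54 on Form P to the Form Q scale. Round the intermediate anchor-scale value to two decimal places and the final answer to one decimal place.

63.0

Form P → anchor (Group A): v = (3.0/10.2)(54 − 62.2) + 19.5 = 17.09
anchor → Form Q (Group B): y = (12.0/3.8)(17.09 − 17.1) + 63.0 = 63.0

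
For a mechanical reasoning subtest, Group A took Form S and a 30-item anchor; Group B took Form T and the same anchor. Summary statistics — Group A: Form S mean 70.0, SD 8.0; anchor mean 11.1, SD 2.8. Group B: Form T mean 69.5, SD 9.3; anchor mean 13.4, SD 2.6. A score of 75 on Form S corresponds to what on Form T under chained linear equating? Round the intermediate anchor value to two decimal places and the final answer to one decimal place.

67.5

Form S → anchor (Group A): v = (2.8/8.0)(75 − 70.0) + 11.1 = 12.85
anchor → Form T (Group B): y = (9.3/2.6)(12.85 − 13.4) + 69.5 = 67.5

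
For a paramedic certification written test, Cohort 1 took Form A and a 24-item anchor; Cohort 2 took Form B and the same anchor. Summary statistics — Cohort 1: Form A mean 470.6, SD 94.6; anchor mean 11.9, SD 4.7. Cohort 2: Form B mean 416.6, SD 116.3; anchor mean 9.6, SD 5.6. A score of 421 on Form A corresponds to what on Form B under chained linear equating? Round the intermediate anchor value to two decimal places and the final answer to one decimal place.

Form A → anchor (Cohort 1): v = (4.7/94.6)(421 − 470.6) + 11.9 = 9.44
anchor → Form B (Cohort 2): y = (116.3/5.6)(9.44 − 9.6) + 416.6 = 413.3

413.3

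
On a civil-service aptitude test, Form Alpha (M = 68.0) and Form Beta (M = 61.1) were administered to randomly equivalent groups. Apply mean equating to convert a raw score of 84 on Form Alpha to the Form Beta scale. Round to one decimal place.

77.1

Mean equating: y = x + (M_Y − M_X) = 84 + (61.1 − 68.0) = 77.1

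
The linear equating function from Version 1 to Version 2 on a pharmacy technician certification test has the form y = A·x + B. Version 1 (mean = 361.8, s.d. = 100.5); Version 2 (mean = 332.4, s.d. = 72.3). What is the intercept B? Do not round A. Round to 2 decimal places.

72.12

A = SD_Y / SD_X = 72.3 / 100.5 = 0.719403
B = M_Y − A·M_X = 332.4 − 0.719403 × 361.8 = 72.12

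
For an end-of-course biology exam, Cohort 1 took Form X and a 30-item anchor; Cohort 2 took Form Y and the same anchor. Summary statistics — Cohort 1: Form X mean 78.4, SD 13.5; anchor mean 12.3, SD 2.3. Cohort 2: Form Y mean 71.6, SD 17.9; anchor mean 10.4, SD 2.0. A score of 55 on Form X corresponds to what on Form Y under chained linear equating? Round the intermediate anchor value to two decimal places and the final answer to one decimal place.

Form X → anchor (Cohort 1): v = (2.3/13.5)(55 − 78.4) + 12.3 = 8.31
anchor → Form Y (Cohort 2): y = (17.9/2.0)(8.31 − 10.4) + 71.6 = 52.9

52.9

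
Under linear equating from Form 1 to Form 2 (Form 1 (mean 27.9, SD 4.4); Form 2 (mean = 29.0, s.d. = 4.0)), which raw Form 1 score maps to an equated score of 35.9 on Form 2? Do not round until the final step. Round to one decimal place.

35.5

Invert y = (SD_Y/SD_X)(x − M_X) + M_Y:
x = (SD_X/SD_Y)(y − M_Y) + M_X = (4.4/4.0)(35.9 − 29.0) + 27.9
x = 1.100000 × 6.900 + 27.9 = 35.5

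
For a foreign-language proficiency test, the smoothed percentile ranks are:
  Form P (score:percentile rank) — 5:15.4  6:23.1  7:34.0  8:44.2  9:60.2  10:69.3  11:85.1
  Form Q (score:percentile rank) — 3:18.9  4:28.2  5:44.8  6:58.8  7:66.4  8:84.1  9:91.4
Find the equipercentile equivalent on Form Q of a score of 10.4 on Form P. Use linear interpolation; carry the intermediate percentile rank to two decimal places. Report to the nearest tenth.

7.5

PR of 10.4 on Form P: 69.3 + (10.4 − 10)/(11 − 10) × (85.1 − 69.3) = 75.62
On Form Q, PR 75.62 falls between score 7 (PR 66.4) and 8 (PR 84.1).
Interpolate: 7 + (75.62 − 66.4)/(84.1 − 66.4) × (8 − 7) = 7.5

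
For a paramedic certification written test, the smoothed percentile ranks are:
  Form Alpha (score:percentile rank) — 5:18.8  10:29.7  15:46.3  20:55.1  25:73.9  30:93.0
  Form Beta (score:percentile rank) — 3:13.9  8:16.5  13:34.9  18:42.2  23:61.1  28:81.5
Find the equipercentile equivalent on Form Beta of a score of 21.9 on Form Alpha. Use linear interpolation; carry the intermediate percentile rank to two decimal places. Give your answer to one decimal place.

23.3

PR of 21.9 on Form Alpha: 55.1 + (21.9 − 20)/(25 − 20) × (73.9 − 55.1) = 62.24
On Form Beta, PR 62.24 falls between score 23 (PR 61.1) and 28 (PR 81.5).
Interpolate: 23 + (62.24 − 61.1)/(81.5 − 61.1) × (28 − 23) = 23.3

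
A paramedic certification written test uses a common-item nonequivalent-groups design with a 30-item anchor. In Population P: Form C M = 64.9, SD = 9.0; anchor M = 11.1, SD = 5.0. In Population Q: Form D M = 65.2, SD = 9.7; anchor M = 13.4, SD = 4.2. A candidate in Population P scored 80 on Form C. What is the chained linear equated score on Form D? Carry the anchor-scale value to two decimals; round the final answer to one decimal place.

Form C → anchor (Population P): v = (5.0/9.0)(80 − 64.9) + 11.1 = 19.49
anchor → Form D (Population Q): y = (9.7/4.2)(19.49 − 13.4) + 65.2 = 79.3

79.3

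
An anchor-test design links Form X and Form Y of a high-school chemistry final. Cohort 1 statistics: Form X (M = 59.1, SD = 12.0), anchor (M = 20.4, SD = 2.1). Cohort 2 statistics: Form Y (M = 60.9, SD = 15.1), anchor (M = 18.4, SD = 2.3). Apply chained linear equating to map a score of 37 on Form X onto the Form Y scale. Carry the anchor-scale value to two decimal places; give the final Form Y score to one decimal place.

48.6

Form X → anchor (Cohort 1): v = (2.1/12.0)(37 − 59.1) + 20.4 = 16.53
anchor → Form Y (Cohort 2): y = (15.1/2.3)(16.53 − 18.4) + 60.9 = 48.6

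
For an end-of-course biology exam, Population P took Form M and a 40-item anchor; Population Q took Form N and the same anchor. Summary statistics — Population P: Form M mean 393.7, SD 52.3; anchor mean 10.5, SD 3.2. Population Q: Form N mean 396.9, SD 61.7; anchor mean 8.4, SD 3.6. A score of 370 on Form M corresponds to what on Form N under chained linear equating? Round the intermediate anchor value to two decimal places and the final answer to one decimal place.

Form M → anchor (Population P): v = (3.2/52.3)(370 − 393.7) + 10.5 = 9.05
anchor → Form N (Population Q): y = (61.7/3.6)(9.05 − 8.4) + 396.9 = 408.0

408.0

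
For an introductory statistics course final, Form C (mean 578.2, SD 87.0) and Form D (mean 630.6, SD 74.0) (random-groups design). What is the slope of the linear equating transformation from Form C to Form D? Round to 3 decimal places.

0.851

A = SD_Y / SD_X = 74.0 / 87.0 = 0.851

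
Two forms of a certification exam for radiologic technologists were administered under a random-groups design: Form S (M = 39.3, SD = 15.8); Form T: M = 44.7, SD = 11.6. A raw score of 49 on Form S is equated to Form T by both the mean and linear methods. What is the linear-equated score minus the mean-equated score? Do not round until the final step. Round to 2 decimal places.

Mean-equated: 49 + (44.7 − 39.3) = 54.40
Linear-equated: (11.6/15.8)(49 − 39.3) + 44.7 = 51.822
Difference = 51.822 − 54.40 = -2.58

-2.58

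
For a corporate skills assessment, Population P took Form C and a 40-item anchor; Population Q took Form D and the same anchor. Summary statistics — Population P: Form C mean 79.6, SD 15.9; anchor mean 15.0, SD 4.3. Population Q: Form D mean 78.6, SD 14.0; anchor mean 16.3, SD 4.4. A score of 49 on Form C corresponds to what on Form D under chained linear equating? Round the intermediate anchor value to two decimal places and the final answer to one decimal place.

Form C → anchor (Population P): v = (4.3/15.9)(49 − 79.6) + 15.0 = 6.72
anchor → Form D (Population Q): y = (14.0/4.4)(6.72 − 16.3) + 78.6 = 48.1

48.1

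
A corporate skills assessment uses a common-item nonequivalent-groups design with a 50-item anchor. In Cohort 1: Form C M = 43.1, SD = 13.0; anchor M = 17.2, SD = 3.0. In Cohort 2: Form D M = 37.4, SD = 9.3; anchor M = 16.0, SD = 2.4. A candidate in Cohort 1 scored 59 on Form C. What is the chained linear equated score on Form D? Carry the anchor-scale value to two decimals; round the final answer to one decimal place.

56.3

Form C → anchor (Cohort 1): v = (3.0/13.0)(59 − 43.1) + 17.2 = 20.87
anchor → Form D (Cohort 2): y = (9.3/2.4)(20.87 − 16.0) + 37.4 = 56.3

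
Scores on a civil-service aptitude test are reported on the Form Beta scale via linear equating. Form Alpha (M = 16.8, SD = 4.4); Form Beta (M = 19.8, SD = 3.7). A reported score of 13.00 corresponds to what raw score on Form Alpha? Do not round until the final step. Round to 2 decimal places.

Invert y = (SD_Y/SD_X)(x − M_X) + M_Y:
x = (SD_X/SD_Y)(y − M_Y) + M_X = (4.4/3.7)(13.00 − 19.8) + 16.8
x = 1.189189 × -6.800 + 16.8 = 8.71

8.71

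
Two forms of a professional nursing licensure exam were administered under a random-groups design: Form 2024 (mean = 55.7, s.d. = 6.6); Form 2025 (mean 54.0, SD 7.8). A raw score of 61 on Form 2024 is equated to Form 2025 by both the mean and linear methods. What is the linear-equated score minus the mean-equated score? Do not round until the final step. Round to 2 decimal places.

Mean-equated: 61 + (54.0 − 55.7) = 59.30
Linear-equated: (7.8/6.6)(61 − 55.7) + 54.0 = 60.264
Difference = 60.264 − 59.30 = 0.96

0.96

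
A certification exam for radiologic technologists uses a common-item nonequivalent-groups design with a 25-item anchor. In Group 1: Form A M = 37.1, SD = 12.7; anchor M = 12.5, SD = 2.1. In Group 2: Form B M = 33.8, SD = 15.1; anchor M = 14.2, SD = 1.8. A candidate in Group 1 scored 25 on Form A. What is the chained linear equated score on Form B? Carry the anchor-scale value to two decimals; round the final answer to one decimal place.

2.8

Form A → anchor (Group 1): v = (2.1/12.7)(25 − 37.1) + 12.5 = 10.50
anchor → Form B (Group 2): y = (15.1/1.8)(10.50 − 14.2) + 33.8 = 2.8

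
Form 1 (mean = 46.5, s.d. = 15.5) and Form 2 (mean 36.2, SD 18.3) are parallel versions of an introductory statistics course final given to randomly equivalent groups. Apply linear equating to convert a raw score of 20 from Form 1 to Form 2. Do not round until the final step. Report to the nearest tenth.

4.9

Linear equating: y = (SD_Y/SD_X)(x − M_X) + M_Y
y = (18.3/15.5)(20 − 46.5) + 36.2
y = 1.180645 × -26.5 + 36.2 = -31.2871 + 36.2 = 4.9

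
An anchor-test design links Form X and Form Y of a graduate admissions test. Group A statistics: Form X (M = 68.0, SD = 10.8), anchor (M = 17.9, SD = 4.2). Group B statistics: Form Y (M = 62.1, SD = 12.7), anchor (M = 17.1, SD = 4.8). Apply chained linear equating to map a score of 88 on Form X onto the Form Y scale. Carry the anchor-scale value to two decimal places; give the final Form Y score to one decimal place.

84.8

Form X → anchor (Group A): v = (4.2/10.8)(88 − 68.0) + 17.9 = 25.68
anchor → Form Y (Group B): y = (12.7/4.8)(25.68 − 17.1) + 62.1 = 84.8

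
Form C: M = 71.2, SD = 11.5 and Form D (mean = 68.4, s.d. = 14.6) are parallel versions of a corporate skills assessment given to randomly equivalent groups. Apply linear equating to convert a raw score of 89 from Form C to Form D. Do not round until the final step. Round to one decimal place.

Linear equating: y = (SD_Y/SD_X)(x − M_X) + M_Y
y = (14.6/11.5)(89 − 71.2) + 68.4
y = 1.269565 × 17.8 + 68.4 = 22.5983 + 68.4 = 91.0

91.0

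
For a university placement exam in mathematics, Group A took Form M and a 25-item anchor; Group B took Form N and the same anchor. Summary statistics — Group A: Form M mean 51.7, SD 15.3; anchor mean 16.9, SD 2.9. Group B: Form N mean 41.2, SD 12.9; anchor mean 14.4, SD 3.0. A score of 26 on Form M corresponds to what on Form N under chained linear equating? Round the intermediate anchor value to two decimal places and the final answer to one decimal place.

31.0

Form M → anchor (Group A): v = (2.9/15.3)(26 − 51.7) + 16.9 = 12.03
anchor → Form N (Group B): y = (12.9/3.0)(12.03 − 14.4) + 41.2 = 31.0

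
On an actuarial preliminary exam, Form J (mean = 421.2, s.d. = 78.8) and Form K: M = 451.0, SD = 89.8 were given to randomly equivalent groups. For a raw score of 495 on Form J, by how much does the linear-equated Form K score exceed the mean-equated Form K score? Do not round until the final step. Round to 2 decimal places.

10.30

Mean-equated: 495 + (451.0 − 421.2) = 524.80
Linear-equated: (89.8/78.8)(495 − 421.2) + 451.0 = 535.102
Difference = 535.102 − 524.80 = 10.30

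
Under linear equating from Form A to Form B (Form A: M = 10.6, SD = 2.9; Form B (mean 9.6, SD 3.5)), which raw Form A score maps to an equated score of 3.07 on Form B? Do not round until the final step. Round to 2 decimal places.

Invert y = (SD_Y/SD_X)(x − M_X) + M_Y:
x = (SD_X/SD_Y)(y − M_Y) + M_X = (2.9/3.5)(3.07 − 9.6) + 10.6
x = 0.828571 × -6.530 + 10.6 = 5.19

5.19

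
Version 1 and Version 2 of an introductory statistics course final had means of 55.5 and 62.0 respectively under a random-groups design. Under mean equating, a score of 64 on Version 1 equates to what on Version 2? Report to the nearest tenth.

Mean equating: y = x + (M_Y − M_X) = 64 + (62.0 − 55.5) = 70.5

70.5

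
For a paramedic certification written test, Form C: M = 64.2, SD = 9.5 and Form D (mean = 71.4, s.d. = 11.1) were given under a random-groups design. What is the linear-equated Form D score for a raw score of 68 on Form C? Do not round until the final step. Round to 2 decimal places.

75.84

Linear equating: y = (SD_Y/SD_X)(x − M_X) + M_Y
y = (11.1/9.5)(68 − 64.2) + 71.4
y = 1.168421 × 3.8 + 71.4 = 4.4400 + 71.4 = 75.84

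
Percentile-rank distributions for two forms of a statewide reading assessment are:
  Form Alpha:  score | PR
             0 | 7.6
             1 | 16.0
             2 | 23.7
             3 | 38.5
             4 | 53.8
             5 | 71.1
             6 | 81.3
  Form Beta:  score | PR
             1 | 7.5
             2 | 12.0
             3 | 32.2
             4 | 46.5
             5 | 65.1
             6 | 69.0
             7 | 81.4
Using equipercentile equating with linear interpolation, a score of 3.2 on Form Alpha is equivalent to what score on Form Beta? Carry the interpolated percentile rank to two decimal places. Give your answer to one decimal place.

PR of 3.2 on Form Alpha: 38.5 + (3.2 − 3)/(4 − 3) × (53.8 − 38.5) = 41.56
On Form Beta, PR 41.56 falls between score 3 (PR 32.2) and 4 (PR 46.5).
Interpolate: 3 + (41.56 − 32.2)/(46.5 − 32.2) × (4 − 3) = 3.7

3.7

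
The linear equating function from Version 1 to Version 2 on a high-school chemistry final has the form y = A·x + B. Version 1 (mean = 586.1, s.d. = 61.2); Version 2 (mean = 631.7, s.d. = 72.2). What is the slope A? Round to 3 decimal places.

1.180

A = SD_Y / SD_X = 72.2 / 61.2 = 1.180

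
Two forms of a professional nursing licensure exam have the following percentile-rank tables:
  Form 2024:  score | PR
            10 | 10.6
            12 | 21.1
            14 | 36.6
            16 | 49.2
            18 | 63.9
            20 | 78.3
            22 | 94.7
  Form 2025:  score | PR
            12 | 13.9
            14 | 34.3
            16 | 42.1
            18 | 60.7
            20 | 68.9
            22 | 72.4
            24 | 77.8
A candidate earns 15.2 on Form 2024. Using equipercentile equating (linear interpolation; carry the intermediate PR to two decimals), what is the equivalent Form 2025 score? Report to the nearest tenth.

PR of 15.2 on Form 2024: 36.6 + (15.2 − 14)/(16 − 14) × (49.2 − 36.6) = 44.16
On Form 2025, PR 44.16 falls between score 16 (PR 42.1) and 18 (PR 60.7).
Interpolate: 16 + (44.16 − 42.1)/(60.7 − 42.1) × (18 − 16) = 16.2

16.2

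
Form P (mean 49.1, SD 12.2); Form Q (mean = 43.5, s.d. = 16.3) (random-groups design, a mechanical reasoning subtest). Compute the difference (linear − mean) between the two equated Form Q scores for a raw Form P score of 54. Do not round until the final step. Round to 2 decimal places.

1.65

Mean-equated: 54 + (43.5 − 49.1) = 48.40
Linear-equated: (16.3/12.2)(54 − 49.1) + 43.5 = 50.047
Difference = 50.047 − 48.40 = 1.65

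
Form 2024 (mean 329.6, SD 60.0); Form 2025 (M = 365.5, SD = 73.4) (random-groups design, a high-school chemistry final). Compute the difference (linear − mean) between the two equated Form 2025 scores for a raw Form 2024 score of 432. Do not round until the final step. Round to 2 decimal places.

22.87

Mean-equated: 432 + (365.5 − 329.6) = 467.90
Linear-equated: (73.4/60.0)(432 − 329.6) + 365.5 = 490.769
Difference = 490.769 − 467.90 = 22.87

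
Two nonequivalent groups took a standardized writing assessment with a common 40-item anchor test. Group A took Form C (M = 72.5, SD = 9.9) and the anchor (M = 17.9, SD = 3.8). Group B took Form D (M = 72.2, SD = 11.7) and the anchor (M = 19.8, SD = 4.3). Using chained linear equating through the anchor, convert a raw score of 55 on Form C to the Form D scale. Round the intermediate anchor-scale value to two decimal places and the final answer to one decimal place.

Form C → anchor (Group A): v = (3.8/9.9)(55 − 72.5) + 17.9 = 11.18
anchor → Form D (Group B): y = (11.7/4.3)(11.18 − 19.8) + 72.2 = 48.7

48.7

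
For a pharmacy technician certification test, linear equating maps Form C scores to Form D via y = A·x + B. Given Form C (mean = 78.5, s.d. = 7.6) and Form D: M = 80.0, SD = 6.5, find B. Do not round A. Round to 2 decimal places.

A = SD_Y / SD_X = 6.5 / 7.6 = 0.855263
B = M_Y − A·M_X = 80.0 − 0.855263 × 78.5 = 12.86

12.86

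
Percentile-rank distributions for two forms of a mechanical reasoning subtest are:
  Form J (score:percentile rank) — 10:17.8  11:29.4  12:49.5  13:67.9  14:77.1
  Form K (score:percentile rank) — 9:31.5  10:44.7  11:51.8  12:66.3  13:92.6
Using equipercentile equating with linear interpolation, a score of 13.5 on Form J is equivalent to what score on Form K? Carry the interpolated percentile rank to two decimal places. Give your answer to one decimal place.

PR of 13.5 on Form J: 67.9 + (13.5 − 13)/(14 − 13) × (77.1 − 67.9) = 72.50
On Form K, PR 72.50 falls between score 12 (PR 66.3) and 13 (PR 92.6).
Interpolate: 12 + (72.50 − 66.3)/(92.6 − 66.3) × (13 − 12) = 12.2

12.2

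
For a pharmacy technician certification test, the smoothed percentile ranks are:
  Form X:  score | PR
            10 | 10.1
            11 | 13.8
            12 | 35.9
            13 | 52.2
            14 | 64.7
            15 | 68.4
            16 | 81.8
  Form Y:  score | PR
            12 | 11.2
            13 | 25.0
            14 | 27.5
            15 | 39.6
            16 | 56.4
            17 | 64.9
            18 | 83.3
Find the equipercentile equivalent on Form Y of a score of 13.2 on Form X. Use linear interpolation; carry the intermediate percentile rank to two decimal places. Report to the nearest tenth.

15.9

PR of 13.2 on Form X: 52.2 + (13.2 − 13)/(14 − 13) × (64.7 − 52.2) = 54.70
On Form Y, PR 54.70 falls between score 15 (PR 39.6) and 16 (PR 56.4).
Interpolate: 15 + (54.70 − 39.6)/(56.4 − 39.6) × (16 − 15) = 15.9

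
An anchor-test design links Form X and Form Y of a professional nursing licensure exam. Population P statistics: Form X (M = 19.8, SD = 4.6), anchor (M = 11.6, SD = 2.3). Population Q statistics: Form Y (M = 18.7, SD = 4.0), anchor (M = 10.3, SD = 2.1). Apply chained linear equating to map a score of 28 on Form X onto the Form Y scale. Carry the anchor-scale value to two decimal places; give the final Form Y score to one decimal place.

29.0

Form X → anchor (Population P): v = (2.3/4.6)(28 − 19.8) + 11.6 = 15.70
anchor → Form Y (Population Q): y = (4.0/2.1)(15.70 − 10.3) + 18.7 = 29.0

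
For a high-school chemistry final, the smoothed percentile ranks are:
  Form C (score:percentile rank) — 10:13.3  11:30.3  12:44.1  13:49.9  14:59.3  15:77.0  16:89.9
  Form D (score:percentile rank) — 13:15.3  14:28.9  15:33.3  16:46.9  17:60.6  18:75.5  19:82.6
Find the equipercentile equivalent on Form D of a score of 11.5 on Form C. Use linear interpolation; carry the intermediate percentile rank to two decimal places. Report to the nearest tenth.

PR of 11.5 on Form C: 30.3 + (11.5 − 11)/(12 − 11) × (44.1 − 30.3) = 37.20
On Form D, PR 37.20 falls between score 15 (PR 33.3) and 16 (PR 46.9).
Interpolate: 15 + (37.20 − 33.3)/(46.9 − 33.3) × (16 − 15) = 15.3

15.3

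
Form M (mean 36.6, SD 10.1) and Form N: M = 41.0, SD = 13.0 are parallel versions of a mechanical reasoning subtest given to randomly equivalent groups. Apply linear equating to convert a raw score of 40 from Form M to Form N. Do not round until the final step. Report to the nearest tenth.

Linear equating: y = (SD_Y/SD_X)(x − M_X) + M_Y
y = (13.0/10.1)(40 − 36.6) + 41.0
y = 1.287129 × 3.4 + 41.0 = 4.3762 + 41.0 = 45.4

45.4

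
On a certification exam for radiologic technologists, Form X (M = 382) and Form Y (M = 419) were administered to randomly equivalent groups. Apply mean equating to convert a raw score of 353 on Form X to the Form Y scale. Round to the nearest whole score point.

390

Mean equating: y = x + (M_Y − M_X) = 353 + (419 − 382) = 390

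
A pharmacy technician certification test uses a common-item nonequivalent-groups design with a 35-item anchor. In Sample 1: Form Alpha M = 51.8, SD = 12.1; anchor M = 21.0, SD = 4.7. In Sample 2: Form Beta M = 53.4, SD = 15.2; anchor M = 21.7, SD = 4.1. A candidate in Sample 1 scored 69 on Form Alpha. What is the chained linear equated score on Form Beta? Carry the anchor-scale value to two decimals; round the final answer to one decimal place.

75.6

Form Alpha → anchor (Sample 1): v = (4.7/12.1)(69 − 51.8) + 21.0 = 27.68
anchor → Form Beta (Sample 2): y = (15.2/4.1)(27.68 − 21.7) + 53.4 = 75.6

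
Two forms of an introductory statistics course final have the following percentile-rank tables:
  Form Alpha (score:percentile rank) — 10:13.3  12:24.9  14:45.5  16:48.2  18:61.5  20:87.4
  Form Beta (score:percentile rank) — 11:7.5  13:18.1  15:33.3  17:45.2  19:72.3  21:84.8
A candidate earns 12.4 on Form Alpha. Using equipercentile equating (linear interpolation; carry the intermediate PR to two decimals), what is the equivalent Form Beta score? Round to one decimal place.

PR of 12.4 on Form Alpha: 24.9 + (12.4 − 12)/(14 − 12) × (45.5 − 24.9) = 29.02
On Form Beta, PR 29.02 falls between score 13 (PR 18.1) and 15 (PR 33.3).
Interpolate: 13 + (29.02 − 18.1)/(33.3 − 18.1) × (15 − 13) = 14.4

14.4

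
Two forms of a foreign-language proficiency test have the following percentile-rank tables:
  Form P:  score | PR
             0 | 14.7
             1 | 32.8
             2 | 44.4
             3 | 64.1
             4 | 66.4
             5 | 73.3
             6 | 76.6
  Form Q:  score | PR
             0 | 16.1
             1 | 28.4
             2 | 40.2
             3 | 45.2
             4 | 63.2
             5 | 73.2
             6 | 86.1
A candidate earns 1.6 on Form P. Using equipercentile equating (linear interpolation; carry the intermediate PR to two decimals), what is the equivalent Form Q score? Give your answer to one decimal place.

PR of 1.6 on Form P: 32.8 + (1.6 − 1)/(2 − 1) × (44.4 − 32.8) = 39.76
On Form Q, PR 39.76 falls between score 1 (PR 28.4) and 2 (PR 40.2).
Interpolate: 1 + (39.76 − 28.4)/(40.2 − 28.4) × (2 − 1) = 2.0

2.0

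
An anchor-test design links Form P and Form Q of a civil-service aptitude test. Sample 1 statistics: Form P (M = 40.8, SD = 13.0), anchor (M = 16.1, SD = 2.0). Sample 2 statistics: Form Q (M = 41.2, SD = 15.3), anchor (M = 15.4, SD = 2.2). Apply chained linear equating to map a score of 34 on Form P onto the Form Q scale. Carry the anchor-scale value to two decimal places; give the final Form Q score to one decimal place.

38.8

Form P → anchor (Sample 1): v = (2.0/13.0)(34 − 40.8) + 16.1 = 15.05
anchor → Form Q (Sample 2): y = (15.3/2.2)(15.05 − 15.4) + 41.2 = 38.8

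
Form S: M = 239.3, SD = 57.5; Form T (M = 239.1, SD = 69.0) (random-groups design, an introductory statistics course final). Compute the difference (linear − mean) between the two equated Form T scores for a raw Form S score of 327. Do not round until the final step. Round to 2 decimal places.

17.54

Mean-equated: 327 + (239.1 − 239.3) = 326.80
Linear-equated: (69.0/57.5)(327 − 239.3) + 239.1 = 344.340
Difference = 344.340 − 326.80 = 17.54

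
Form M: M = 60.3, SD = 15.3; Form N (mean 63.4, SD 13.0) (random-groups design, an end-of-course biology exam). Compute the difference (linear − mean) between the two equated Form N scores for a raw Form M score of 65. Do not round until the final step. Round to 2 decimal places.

-0.71

Mean-equated: 65 + (63.4 − 60.3) = 68.10
Linear-equated: (13.0/15.3)(65 − 60.3) + 63.4 = 67.393
Difference = 67.393 − 68.10 = -0.71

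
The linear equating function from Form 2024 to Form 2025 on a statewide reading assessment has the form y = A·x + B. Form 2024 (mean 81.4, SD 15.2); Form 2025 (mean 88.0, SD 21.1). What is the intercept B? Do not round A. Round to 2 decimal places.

A = SD_Y / SD_X = 21.1 / 15.2 = 1.388158
B = M_Y − A·M_X = 88.0 − 1.388158 × 81.4 = -25.00

-25.00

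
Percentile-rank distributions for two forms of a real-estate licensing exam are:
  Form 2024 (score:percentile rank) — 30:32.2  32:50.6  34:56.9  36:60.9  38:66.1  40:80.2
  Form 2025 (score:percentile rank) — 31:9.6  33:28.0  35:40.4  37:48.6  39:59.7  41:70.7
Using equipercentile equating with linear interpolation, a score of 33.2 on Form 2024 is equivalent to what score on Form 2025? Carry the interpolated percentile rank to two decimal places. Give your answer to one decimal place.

PR of 33.2 on Form 2024: 50.6 + (33.2 − 32)/(34 − 32) × (56.9 − 50.6) = 54.38
On Form 2025, PR 54.38 falls between score 37 (PR 48.6) and 39 (PR 59.7).
Interpolate: 37 + (54.38 − 48.6)/(59.7 − 48.6) × (39 − 37) = 38.0

38.0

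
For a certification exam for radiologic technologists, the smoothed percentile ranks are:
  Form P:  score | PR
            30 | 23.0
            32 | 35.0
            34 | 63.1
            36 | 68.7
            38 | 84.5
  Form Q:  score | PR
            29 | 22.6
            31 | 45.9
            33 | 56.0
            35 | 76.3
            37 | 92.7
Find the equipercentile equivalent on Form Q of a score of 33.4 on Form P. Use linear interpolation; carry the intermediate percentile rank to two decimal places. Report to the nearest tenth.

32.7

PR of 33.4 on Form P: 35.0 + (33.4 − 32)/(34 − 32) × (63.1 − 35.0) = 54.67
On Form Q, PR 54.67 falls between score 31 (PR 45.9) and 33 (PR 56.0).
Interpolate: 31 + (54.67 − 45.9)/(56.0 − 45.9) × (33 − 31) = 32.7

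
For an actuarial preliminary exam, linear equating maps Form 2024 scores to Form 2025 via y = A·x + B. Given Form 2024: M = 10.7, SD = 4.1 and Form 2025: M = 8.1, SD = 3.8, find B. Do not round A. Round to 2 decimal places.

A = SD_Y / SD_X = 3.8 / 4.1 = 0.926829
B = M_Y − A·M_X = 8.1 − 0.926829 × 10.7 = -1.82

-1.82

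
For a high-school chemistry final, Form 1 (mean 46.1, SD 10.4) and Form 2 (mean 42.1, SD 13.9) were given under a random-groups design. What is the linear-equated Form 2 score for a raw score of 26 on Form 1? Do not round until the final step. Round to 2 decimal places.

Linear equating: y = (SD_Y/SD_X)(x − M_X) + M_Y
y = (13.9/10.4)(26 − 46.1) + 42.1
y = 1.336538 × -20.1 + 42.1 = -26.8644 + 42.1 = 15.24

15.24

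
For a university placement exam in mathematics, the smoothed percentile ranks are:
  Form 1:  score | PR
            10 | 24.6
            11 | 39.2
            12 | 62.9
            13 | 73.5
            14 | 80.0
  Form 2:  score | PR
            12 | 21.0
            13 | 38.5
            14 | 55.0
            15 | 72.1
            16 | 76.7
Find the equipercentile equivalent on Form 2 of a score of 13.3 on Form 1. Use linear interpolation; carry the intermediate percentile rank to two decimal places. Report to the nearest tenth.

PR of 13.3 on Form 1: 73.5 + (13.3 − 13)/(14 − 13) × (80.0 − 73.5) = 75.45
On Form 2, PR 75.45 falls between score 15 (PR 72.1) and 16 (PR 76.7).
Interpolate: 15 + (75.45 − 72.1)/(76.7 − 72.1) × (16 − 15) = 15.7

15.7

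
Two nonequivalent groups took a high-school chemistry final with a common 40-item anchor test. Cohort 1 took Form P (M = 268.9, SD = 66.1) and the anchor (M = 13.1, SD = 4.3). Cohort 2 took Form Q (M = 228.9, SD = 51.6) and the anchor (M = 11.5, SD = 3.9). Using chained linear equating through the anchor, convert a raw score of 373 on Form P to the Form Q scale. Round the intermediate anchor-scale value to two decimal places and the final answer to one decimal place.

339.6

Form P → anchor (Cohort 1): v = (4.3/66.1)(373 − 268.9) + 13.1 = 19.87
anchor → Form Q (Cohort 2): y = (51.6/3.9)(19.87 − 11.5) + 228.9 = 339.6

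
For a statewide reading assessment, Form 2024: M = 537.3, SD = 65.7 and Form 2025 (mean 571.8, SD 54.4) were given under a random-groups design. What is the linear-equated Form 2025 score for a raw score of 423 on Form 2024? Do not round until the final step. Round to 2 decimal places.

Linear equating: y = (SD_Y/SD_X)(x − M_X) + M_Y
y = (54.4/65.7)(423 − 537.3) + 571.8
y = 0.828006 × -114.3 + 571.8 = -94.6411 + 571.8 = 477.16

477.16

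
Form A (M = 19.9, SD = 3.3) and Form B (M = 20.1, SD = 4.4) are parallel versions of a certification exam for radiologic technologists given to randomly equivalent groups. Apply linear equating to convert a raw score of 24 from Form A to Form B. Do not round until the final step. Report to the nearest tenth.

Linear equating: y = (SD_Y/SD_X)(x − M_X) + M_Y
y = (4.4/3.3)(24 − 19.9) + 20.1
y = 1.333333 × 4.1 + 20.1 = 5.4667 + 20.1 = 25.6

25.6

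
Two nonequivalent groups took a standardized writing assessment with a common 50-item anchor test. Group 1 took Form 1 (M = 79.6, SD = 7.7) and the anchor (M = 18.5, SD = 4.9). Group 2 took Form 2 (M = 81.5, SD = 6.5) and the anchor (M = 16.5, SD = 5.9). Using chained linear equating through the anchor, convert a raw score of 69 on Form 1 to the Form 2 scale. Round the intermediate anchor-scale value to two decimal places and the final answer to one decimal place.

Form 1 → anchor (Group 1): v = (4.9/7.7)(69 − 79.6) + 18.5 = 11.75
anchor → Form 2 (Group 2): y = (6.5/5.9)(11.75 − 16.5) + 81.5 = 76.3

76.3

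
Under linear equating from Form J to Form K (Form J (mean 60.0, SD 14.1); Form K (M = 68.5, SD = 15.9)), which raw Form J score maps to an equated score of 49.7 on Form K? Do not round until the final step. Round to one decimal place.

43.3

Invert y = (SD_Y/SD_X)(x − M_X) + M_Y:
x = (SD_X/SD_Y)(y − M_Y) + M_X = (14.1/15.9)(49.7 − 68.5) + 60.0
x = 0.886792 × -18.800 + 60.0 = 43.3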